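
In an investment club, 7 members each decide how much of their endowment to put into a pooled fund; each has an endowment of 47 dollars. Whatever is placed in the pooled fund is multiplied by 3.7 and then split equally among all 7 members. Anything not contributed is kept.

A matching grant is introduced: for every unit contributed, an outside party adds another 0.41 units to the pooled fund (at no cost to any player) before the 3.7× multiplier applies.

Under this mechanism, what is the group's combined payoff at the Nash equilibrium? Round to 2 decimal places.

329.00 dollars

Even with the mechanism, each unit contributed returns only 3.7 × 1.41 / 7 = 0.7453 per unit of net cost, so contributing nothing is still dominant.
Everyone keeps their endowment and the group total is 7 × 47 = 329.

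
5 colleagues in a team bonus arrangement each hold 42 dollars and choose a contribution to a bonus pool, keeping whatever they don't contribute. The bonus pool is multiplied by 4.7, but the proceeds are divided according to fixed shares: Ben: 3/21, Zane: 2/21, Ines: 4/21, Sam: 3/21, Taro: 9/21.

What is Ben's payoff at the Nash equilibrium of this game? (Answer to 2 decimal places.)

Player j's private return per contributed unit is 4.7 × (j's share). Contributing is weakly dominant for j when that share is at least 1/4.7 = 0.2128, and contributing 0 is dominant otherwise.
Only Taro (9/21) clears that bar, contributing 42; the remaining 4 contribute 0. Total contributed: 42.
Ben keeps 42 and receives 4.7 × 42 × 3/21 = 28.20 from the bonus pool, for a payoff of 70.20.

70.20 dollars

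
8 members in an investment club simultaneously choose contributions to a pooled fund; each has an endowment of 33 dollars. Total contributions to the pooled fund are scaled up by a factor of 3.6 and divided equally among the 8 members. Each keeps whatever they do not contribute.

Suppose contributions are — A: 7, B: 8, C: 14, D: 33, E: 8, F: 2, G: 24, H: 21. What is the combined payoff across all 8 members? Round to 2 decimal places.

Total contributed: 7 + 8 + 14 + 33 + 8 + 2 + 24 + 21 = 117; total kept: 8 × 33 − 117 = 147.
The pooled fund pays out 3.6 × 117 = 421.20 in aggregate.
Group total = 147 + 421.20 = 568.20.

568.20 dollars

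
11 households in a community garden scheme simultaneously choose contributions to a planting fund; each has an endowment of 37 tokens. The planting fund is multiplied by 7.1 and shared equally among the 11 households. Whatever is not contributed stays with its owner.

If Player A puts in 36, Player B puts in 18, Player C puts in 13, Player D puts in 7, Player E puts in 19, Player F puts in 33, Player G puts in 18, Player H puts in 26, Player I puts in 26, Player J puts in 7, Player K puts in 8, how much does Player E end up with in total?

Total contributed: 36 + 18 + 13 + 7 + 19 + 33 + 18 + 26 + 26 + 7 + 8 = 211.
Each receives 7.1 × 211 / 11 = 136.19 from the planting fund.
Player E keeps 37 − 19 = 18, so Player E's payoff is 18 + 136.19 = 154.19.

154.19 tokens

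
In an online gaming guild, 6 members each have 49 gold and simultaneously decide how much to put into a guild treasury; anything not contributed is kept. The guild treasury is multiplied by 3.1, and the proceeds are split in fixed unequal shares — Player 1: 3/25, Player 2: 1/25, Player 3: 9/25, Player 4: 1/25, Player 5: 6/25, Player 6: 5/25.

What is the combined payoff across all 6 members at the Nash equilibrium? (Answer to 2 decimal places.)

Each unit j contributes comes back to j as 3.1 × (j's share), so j prefers to contribute only if that share exceeds 1/3.1 = 0.3226; otherwise keeping the unit dominates.
The only share above 0.3226 is Player 3's 9/25, contributing 49; the remaining 5 contribute 0. Total contributed: 49.
The guild treasury pays out 3.1 × 49 = 151.90 in total (split across the unequal shares, but the aggregate is all that matters for the group sum).
The 5 free-riders keep 49 each, adding 245. Group total = 245 + 151.90 = 396.90.

396.90 gold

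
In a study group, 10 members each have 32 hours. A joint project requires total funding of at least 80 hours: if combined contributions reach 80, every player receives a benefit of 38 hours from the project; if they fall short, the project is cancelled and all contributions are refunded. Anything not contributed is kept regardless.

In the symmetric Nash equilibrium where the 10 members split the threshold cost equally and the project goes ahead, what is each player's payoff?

62 hours

Equal share of the threshold: 80/10 = 8.
At this profile no one gains by cutting their contribution: any cut drops the total below 80, the project is cancelled, contributions are refunded, and the deviator ends with 32, which is less than 32 − 8 + 38 = 62. Contributing more than 8 just wastes the excess. So contributing exactly 8 is a best response.
Each player's payoff: 32 − 8 + 38 = 62.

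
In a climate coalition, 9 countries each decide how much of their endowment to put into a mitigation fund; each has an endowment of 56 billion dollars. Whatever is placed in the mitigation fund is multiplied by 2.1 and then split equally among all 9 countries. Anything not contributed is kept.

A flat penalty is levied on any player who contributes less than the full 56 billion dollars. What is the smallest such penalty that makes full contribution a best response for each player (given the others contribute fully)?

42.93 billion dollars

Given the others contribute fully, the best deviation is to contribute 0 (any partial contribution still incurs the fine and gives up units whose private return 0.2333 is below 1).
Deviating from 56 to 0 saves 56 billion dollars but forfeits the deviator's share of the drop in the mitigation fund: 2.1/9 × 56 = 13.07.
So the deviation gain is 56 − 13.07 = 42.93, and the fine must be at least 42.93 billion dollars to wipe it out.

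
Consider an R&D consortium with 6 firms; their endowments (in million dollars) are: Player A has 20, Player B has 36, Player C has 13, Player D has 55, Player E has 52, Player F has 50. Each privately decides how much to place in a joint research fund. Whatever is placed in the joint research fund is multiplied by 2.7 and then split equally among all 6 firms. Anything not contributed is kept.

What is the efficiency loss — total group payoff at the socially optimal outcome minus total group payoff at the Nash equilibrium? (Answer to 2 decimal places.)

384.20 million dollars

The private return per contributed unit is 2.7/6 = 0.4500 < 1 for every player regardless of endowment, so the Nash equilibrium is zero contribution and the group total is Σ E_j = 20 + 36 + 13 + 55 + 52 + 50 = 226.
Each contributed unit returns 2.700 to the group, so the social optimum is full contribution by everyone: group total = 2.700 × 226 = 610.20.
Efficiency loss = (2.700 − 1) × 226 = 384.20.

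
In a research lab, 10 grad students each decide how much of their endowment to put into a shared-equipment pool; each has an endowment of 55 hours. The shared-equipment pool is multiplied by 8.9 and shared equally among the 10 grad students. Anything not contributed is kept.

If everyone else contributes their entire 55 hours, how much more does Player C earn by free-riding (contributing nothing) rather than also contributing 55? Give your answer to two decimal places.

Switching from a contribution of 55 to 0 lets Player C keep an extra 55 hours, but lowers the shared-equipment pool by 55, which costs Player C their own share of that drop: 8.9/10 × 55 = 48.95.
Net gain = 55 − 48.95 = 6.05. The private return per contributed unit (0.8900) is below 1, so free-riding is indeed the best response regardless of what the others do.

6.05 hours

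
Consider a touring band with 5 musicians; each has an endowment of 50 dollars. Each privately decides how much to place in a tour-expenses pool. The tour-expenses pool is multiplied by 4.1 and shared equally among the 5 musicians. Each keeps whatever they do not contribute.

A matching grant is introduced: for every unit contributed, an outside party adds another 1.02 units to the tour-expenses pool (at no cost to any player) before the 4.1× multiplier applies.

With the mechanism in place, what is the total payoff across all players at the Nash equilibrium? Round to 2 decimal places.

2070.50 dollars

With the mechanism, a contributed unit returns 4.1 × 2.02 / 5 = 1.6564 per unit of net cost to the contributor — now above 1 — so contributing fully is weakly dominant for every player.
At the Nash equilibrium everyone contributes 50. Group total payoff = 4.1 × 2.02 × 250 = 2070.50.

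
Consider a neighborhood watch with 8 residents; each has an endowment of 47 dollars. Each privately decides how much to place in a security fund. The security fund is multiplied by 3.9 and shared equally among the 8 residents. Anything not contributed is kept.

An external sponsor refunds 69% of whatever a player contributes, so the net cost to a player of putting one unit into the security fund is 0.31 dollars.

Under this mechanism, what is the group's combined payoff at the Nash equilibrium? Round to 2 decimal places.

The effective private return per unit is now (3.9/8) / 0.31 = 1.5726 > 1, so every player's dominant strategy flips to full contribution.
So the Nash equilibrium is full contribution by all 8; the group earns 8 × (47 × 0.69 + 3.9 × 47) = 1725.84.

1725.84 dollars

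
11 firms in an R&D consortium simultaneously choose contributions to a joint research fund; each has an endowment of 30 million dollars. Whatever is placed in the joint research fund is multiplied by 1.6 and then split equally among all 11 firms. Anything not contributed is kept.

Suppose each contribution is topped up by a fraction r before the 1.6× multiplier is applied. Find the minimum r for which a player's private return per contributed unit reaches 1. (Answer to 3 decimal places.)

5.875

With matching at rate r, one contributed unit becomes (1 + r) in the joint research fund and returns 1.6 × (1 + r) / 11 to the contributor.
Setting this equal to 1: 1 + r = 11/1.6 = 6.8750.
So the minimum matching rate is r = 6.8750 − 1 = 5.875.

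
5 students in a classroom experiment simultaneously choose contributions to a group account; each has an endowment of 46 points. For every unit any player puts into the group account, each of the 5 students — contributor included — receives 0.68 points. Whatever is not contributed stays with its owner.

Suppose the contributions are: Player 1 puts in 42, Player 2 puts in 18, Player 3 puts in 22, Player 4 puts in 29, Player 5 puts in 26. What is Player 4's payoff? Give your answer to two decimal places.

Total contributed: 42 + 18 + 22 + 29 + 26 = 137.
Each receives 0.68 × 137 = 93.16 from the group account.
Player 4 keeps 46 − 29 = 17, so Player 4's payoff is 17 + 93.16 = 110.16.

110.16 points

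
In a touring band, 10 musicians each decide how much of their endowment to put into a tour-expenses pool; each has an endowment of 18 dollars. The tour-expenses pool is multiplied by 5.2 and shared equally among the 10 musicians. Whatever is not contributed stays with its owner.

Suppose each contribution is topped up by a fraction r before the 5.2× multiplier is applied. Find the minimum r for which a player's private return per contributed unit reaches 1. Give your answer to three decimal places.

0.923

With matching at rate r, one contributed unit becomes (1 + r) in the tour-expenses pool and returns 5.2 × (1 + r) / 10 to the contributor.
Setting this equal to 1: 1 + r = 10/5.2 = 1.9231.
So the minimum matching rate is r = 1.9231 − 1 = 0.923.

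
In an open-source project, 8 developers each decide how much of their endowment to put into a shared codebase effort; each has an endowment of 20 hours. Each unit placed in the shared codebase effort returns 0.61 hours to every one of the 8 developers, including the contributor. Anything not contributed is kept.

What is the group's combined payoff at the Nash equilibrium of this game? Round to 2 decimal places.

The private return per contributed unit is 0.61 < 1, so contributing 0 is dominant for every player. At the Nash equilibrium everyone keeps their 20, and the group total is 8 × 20 = 160.

160.00 hours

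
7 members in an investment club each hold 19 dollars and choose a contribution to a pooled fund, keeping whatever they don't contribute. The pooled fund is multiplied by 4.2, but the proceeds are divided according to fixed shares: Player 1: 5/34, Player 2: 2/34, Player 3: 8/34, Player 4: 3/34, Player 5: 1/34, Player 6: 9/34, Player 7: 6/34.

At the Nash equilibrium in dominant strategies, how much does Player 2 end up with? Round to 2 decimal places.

For player j, contributing a unit is worthwhile iff 4.2 × (j's share) ≥ 1, i.e. iff j's share is at least 0.2381.
Only Player 6 (9/34) clears that bar, contributing 19; the remaining 6 contribute 0. Total contributed: 19.
Player 2 keeps 19 and receives 4.2 × 19 × 2/34 = 4.69 from the pooled fund, for a payoff of 23.69.

23.69 dollars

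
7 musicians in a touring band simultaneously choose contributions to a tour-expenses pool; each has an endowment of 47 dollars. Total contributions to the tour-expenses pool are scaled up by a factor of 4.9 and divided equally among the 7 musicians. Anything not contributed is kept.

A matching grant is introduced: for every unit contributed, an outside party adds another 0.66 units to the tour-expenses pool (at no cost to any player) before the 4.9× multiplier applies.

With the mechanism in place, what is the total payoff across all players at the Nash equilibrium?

2676.09 dollars

The effective private return per unit is now 4.9 × 1.66 / 7 = 1.1620 > 1, so every player's dominant strategy flips to full contribution.
At the Nash equilibrium everyone contributes 47. Group total payoff = 4.9 × 1.66 × 329 = 2676.09.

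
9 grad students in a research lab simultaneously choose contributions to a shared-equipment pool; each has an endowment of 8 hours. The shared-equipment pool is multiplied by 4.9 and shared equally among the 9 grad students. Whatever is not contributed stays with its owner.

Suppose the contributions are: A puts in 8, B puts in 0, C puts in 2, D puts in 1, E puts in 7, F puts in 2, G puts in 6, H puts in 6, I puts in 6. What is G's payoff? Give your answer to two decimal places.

22.69 hours

Total contributed: 8 + 0 + 2 + 1 + 7 + 2 + 6 + 6 + 6 = 38.
Each receives 4.9 × 38 / 9 = 20.69 from the shared-equipment pool.
G keeps 8 − 6 = 2, so G's payoff is 2 + 20.69 = 22.69.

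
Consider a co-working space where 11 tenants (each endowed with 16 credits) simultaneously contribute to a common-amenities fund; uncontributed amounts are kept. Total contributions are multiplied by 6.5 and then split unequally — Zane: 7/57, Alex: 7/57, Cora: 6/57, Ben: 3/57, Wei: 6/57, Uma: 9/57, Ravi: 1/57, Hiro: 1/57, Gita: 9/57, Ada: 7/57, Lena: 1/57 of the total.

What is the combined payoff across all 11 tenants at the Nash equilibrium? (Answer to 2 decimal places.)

352.00 credits

For player j, contributing a unit is worthwhile iff 6.5 × (j's share) ≥ 1, i.e. iff j's share is at least 0.1538.
The shares above 0.1538 belong to Uma and Gita, contributing 16 each; the remaining 9 contribute 0. Total contributed: 32.
The common-amenities fund pays out 6.5 × 32 = 208.00 in total (split across the unequal shares, but the aggregate is all that matters for the group sum).
The 9 free-riders keep 16 each, adding 144. Group total = 144 + 208.00 = 352.00.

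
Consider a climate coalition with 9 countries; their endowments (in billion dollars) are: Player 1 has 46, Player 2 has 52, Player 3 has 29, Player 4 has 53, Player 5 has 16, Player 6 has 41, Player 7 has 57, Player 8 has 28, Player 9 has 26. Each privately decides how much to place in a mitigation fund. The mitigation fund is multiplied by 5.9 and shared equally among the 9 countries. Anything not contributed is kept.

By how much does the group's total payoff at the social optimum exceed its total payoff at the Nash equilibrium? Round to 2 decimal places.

The private return per contributed unit is 5.9/9 = 0.6556 < 1 for every player regardless of endowment, so the Nash equilibrium is zero contribution and the group total is Σ E_j = 46 + 52 + 29 + 53 + 16 + 41 + 57 + 28 + 26 = 348.
Each contributed unit returns 5.900 to the group, so the social optimum is full contribution by everyone: group total = 5.900 × 348 = 2053.20.
Efficiency loss = (5.900 − 1) × 348 = 1705.20.

1705.20 billion dollars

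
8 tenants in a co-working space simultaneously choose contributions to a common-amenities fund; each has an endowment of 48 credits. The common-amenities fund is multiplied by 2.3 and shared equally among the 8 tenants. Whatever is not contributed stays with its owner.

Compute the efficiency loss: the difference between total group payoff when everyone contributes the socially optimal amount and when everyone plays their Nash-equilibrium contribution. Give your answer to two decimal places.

499.20 credits

Each contributed unit returns 2.3/8 = 0.2875 to its contributor — below 1 — so contributing 0 is dominant for every player. At the Nash equilibrium everyone keeps their 48, and the group total is 8 × 48 = 384.
Each contributed unit returns 2.300 to the group as a whole (0.2875 to each of 8 players), which exceeds 1, so the social optimum is full contribution: group total = 2.300 × 384 = 883.20.
Efficiency loss = 883.20 − 384 = 499.20.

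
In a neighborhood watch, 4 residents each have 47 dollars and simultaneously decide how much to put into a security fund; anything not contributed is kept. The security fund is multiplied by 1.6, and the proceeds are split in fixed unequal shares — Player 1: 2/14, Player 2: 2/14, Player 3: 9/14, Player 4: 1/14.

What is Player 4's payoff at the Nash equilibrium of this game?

A player with share s gets back 1.6·s per unit contributed, so full contribution is dominant for anyone with s > 1/1.6 = 0.6250 and zero contribution is dominant for anyone below.
Player 3 alone (share 9/14) is above the threshold, contributing 47; the remaining 3 contribute 0. Total contributed: 47.
Player 4 keeps 47 and receives 1.6 × 47 × 1/14 = 5.37 from the security fund, for a payoff of 52.37.

52.37 dollars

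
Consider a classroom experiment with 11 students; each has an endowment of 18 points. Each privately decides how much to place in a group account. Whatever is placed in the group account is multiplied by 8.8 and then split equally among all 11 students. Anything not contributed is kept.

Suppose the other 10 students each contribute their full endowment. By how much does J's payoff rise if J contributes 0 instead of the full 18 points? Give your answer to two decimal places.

3.60 points

Switching from a contribution of 18 to 0 lets J keep an extra 18 points, but lowers the group account by 18, which costs J their own share of that drop: 8.8/11 × 18 = 14.40.
Net gain = 18 − 14.40 = 3.60. The private return per contributed unit (0.8000) is below 1, so free-riding is indeed the best response regardless of what the others do.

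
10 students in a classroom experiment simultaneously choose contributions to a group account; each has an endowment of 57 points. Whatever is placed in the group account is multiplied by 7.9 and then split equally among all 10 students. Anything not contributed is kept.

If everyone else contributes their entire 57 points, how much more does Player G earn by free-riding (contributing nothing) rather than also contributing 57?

Switching from a contribution of 57 to 0 lets Player G keep an extra 57 points, but lowers the group account by 57, which costs Player G their own share of that drop: 7.9/10 × 57 = 45.03.
Net gain = 57 − 45.03 = 11.97. The private return per contributed unit (0.7900) is below 1, so free-riding is indeed the best response regardless of what the others do.

11.97 points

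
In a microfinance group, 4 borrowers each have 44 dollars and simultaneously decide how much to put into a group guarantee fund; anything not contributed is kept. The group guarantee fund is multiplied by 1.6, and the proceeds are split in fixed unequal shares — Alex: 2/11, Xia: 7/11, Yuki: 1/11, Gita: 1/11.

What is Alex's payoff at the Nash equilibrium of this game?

56.80 dollars

Player j's private return per contributed unit is 1.6 × (j's share). Contributing is weakly dominant for j when that share is at least 1/1.6 = 0.6250, and contributing 0 is dominant otherwise.
Xia alone (share 7/11) is above the threshold, contributing 44; the remaining 3 contribute 0. Total contributed: 44.
Alex keeps 44 and receives 1.6 × 44 × 2/11 = 12.80 from the group guarantee fund, for a payoff of 56.80.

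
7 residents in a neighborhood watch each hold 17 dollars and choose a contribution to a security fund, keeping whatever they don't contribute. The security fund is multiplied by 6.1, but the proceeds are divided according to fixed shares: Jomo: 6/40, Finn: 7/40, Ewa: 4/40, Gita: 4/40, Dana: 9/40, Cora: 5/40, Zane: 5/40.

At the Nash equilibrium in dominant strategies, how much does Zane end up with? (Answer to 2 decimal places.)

42.93 dollars

For player j, contributing a unit is worthwhile iff 6.1 × (j's share) ≥ 1, i.e. iff j's share is at least 0.1639.
Finn and Dana clear that bar, contributing 17 each; the remaining 5 contribute 0. Total contributed: 34.
Zane keeps 17 and receives 6.1 × 34 × 5/40 = 25.93 from the security fund, for a payoff of 42.93.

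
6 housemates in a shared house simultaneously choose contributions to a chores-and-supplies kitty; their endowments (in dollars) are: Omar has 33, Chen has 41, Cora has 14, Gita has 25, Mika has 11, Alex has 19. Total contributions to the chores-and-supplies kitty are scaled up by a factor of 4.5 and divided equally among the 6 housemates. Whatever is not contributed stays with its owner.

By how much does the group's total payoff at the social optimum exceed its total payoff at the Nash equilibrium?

The private return per contributed unit is 4.5/6 = 0.7500 < 1 for every player regardless of endowment, so the Nash equilibrium is zero contribution and the group total is Σ E_j = 33 + 41 + 14 + 25 + 11 + 19 = 143.
Each contributed unit returns 4.500 to the group, so the social optimum is full contribution by everyone: group total = 4.500 × 143 = 643.50.
Efficiency loss = (4.500 − 1) × 143 = 500.50.

500.50 dollars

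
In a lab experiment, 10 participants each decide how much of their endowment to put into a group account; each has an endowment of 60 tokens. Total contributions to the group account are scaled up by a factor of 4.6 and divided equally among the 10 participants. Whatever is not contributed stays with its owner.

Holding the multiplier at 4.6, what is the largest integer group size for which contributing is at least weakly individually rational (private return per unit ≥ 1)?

Private return per unit is 4.6/(group size), which is ≥ 1 whenever the group size is ≤ 4.6.
The largest such integer is 4.

4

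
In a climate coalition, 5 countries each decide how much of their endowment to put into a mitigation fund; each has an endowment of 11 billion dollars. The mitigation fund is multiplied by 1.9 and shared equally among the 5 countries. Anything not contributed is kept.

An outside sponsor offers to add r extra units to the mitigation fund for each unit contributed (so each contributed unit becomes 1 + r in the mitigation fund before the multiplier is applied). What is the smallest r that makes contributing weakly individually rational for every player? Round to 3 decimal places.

1.632

With matching at rate r, one contributed unit becomes (1 + r) in the mitigation fund and returns 1.9 × (1 + r) / 5 to the contributor.
Setting this equal to 1: 1 + r = 5/1.9 = 2.6316.
So the minimum matching rate is r = 2.6316 − 1 = 1.632.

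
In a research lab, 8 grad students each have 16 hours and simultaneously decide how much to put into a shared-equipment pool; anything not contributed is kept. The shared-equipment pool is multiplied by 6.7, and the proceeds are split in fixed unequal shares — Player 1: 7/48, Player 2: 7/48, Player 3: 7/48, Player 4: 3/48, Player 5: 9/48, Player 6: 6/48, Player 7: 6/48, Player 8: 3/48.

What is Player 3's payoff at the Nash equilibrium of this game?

31.63 hours

For player j, contributing a unit is worthwhile iff 6.7 × (j's share) ≥ 1, i.e. iff j's share is at least 0.1493.
Player 5 alone (share 9/48) is above the threshold, contributing 16; the remaining 7 contribute 0. Total contributed: 16.
Player 3 keeps 16 and receives 6.7 × 16 × 7/48 = 15.63 from the shared-equipment pool, for a payoff of 31.63.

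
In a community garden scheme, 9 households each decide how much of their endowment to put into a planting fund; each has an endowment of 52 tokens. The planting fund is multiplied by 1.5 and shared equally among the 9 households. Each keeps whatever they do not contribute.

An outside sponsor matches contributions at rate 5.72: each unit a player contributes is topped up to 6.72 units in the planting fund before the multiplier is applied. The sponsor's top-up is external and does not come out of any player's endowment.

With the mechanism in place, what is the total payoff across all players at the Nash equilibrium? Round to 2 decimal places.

The effective private return per unit is now 1.5 × 6.72 / 9 = 1.1200 > 1, so every player's dominant strategy flips to full contribution.
At the Nash equilibrium everyone contributes 52. Group total payoff = 1.5 × 6.72 × 468 = 4717.44.

4717.44 tokens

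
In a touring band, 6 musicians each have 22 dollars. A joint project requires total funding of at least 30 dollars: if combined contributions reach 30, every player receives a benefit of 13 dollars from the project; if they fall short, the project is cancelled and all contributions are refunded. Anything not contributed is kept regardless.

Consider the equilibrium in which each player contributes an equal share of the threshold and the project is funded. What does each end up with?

Equal share of the threshold: 30/6 = 5.
At this profile no one gains by cutting their contribution: any cut drops the total below 30, the project is cancelled, contributions are refunded, and the deviator ends with 22, which is less than 22 − 5 + 13 = 30. Contributing more than 5 just wastes the excess. So contributing exactly 5 is a best response.
Each player's payoff: 22 − 5 + 13 = 30.

30 dollars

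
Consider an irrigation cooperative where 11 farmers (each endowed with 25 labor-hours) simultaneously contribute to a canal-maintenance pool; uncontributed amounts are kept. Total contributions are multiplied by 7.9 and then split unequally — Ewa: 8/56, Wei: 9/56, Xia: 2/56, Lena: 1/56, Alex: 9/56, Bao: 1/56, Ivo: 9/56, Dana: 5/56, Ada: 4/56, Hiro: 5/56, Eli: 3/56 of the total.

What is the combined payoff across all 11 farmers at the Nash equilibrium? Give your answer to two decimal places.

965.00 labor-hours

Player j's private return per contributed unit is 7.9 × (j's share). Contributing is weakly dominant for j when that share is at least 1/7.9 = 0.1266, and contributing 0 is dominant otherwise.
Ewa, Wei, Alex and Ivo are above the threshold, contributing 25 each; the remaining 7 contribute 0. Total contributed: 100.
The canal-maintenance pool pays out 7.9 × 100 = 790.00 in total (split across the unequal shares, but the aggregate is all that matters for the group sum).
The 7 free-riders keep 25 each, adding 175. Group total = 175 + 790.00 = 965.00.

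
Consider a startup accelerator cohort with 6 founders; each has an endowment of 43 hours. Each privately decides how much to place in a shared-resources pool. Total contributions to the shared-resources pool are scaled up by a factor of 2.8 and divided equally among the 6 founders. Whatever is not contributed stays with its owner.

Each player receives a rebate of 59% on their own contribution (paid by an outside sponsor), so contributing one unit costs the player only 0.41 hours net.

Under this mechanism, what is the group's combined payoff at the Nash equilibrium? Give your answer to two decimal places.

874.62 hours

Under the mechanism each unit contributed yields (2.8/6) / 0.41 = 1.1382 back to its contributor per unit of net cost, which exceeds 1, making full contribution the dominant choice for everyone.
At the Nash equilibrium everyone contributes 43. Group total payoff = 6 × (43 × 0.59 + 2.8 × 43) = 874.62.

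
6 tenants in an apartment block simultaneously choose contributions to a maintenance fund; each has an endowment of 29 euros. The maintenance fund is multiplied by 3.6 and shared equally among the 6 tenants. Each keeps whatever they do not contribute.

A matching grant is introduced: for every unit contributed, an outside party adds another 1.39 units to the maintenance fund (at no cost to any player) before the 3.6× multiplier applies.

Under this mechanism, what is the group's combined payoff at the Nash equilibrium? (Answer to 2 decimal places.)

The effective private return per unit is now 3.6 × 2.39 / 6 = 1.4340 > 1, so every player's dominant strategy flips to full contribution.
At the Nash equilibrium everyone contributes 29. Group total payoff = 3.6 × 2.39 × 174 = 1497.10.

1497.10 euros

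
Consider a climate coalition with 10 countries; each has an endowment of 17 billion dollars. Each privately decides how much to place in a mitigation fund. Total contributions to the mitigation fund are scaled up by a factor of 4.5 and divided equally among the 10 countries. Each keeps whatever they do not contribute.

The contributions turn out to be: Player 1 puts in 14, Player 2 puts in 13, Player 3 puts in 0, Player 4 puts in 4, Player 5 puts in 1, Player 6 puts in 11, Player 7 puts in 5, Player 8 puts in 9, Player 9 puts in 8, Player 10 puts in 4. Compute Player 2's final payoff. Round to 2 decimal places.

35.05 billion dollars

Total contributed: 14 + 13 + 0 + 4 + 1 + 11 + 5 + 9 + 8 + 4 = 69.
Each receives 4.5 × 69 / 10 = 31.05 from the mitigation fund.
Player 2 keeps 17 − 13 = 4, so Player 2's payoff is 4 + 31.05 = 35.05.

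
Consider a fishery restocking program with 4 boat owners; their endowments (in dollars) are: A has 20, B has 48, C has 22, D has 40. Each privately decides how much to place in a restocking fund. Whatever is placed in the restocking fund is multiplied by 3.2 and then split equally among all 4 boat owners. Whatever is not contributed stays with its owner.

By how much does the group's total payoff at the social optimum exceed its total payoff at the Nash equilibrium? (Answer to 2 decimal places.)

286.00 dollars

The private return per contributed unit is 3.2/4 = 0.8000 < 1 for every player regardless of endowment, so the Nash equilibrium is zero contribution and the group total is Σ E_j = 20 + 48 + 22 + 40 = 130.
Each contributed unit returns 3.200 to the group, so the social optimum is full contribution by everyone: group total = 3.200 × 130 = 416.00.
Efficiency loss = (3.200 − 1) × 130 = 286.00.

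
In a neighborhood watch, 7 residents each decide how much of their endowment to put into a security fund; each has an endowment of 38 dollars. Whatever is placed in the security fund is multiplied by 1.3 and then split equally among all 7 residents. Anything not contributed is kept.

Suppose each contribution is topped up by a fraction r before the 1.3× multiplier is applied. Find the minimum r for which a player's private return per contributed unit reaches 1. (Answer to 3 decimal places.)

4.385

With matching at rate r, one contributed unit becomes (1 + r) in the security fund and returns 1.3 × (1 + r) / 7 to the contributor.
Setting this equal to 1: 1 + r = 7/1.3 = 5.3846.
So the minimum matching rate is r = 5.3846 − 1 = 4.385.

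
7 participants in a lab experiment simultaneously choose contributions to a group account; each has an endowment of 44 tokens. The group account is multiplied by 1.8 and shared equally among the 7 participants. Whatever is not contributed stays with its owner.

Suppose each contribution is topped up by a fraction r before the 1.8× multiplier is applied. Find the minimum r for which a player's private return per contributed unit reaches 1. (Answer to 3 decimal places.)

With matching at rate r, one contributed unit becomes (1 + r) in the group account and returns 1.8 × (1 + r) / 7 to the contributor.
Setting this equal to 1: 1 + r = 7/1.8 = 3.8889.
So the minimum matching rate is r = 3.8889 − 1 = 2.889.

2.889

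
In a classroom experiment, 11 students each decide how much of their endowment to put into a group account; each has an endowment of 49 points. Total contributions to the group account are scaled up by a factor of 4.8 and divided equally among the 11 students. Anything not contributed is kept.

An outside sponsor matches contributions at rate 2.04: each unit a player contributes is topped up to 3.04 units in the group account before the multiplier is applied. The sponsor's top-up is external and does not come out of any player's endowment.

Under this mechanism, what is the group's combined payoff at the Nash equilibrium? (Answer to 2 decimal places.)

7865.09 points

Under the mechanism each unit contributed yields 4.8 × 3.04 / 11 = 1.3265 back to its contributor per unit of net cost, which exceeds 1, making full contribution the dominant choice for everyone.
So the Nash equilibrium is full contribution by all 11; the group earns 4.8 × 3.04 × 539 = 7865.09.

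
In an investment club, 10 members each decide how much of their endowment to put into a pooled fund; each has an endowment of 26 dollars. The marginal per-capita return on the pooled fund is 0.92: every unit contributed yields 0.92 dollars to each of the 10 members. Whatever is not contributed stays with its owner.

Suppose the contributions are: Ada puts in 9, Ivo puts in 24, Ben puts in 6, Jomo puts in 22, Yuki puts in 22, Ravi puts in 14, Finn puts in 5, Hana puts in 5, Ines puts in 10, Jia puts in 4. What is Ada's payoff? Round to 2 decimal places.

Total contributed: 9 + 24 + 6 + 22 + 22 + 14 + 5 + 5 + 10 + 4 = 121.
Each receives 0.92 × 121 = 111.32 from the pooled fund.
Ada keeps 26 − 9 = 17, so Ada's payoff is 17 + 111.32 = 128.32.

128.32 dollars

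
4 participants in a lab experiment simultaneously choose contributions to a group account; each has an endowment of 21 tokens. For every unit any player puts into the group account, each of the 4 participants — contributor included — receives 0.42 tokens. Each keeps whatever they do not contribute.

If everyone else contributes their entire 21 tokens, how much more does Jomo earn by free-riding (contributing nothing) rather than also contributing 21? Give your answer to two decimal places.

Switching from a contribution of 21 to 0 lets Jomo keep an extra 21 tokens, but lowers the group account by 21, which costs Jomo their own share of that drop: 0.42 × 21 = 8.82.
Net gain = 21 − 8.82 = 12.18. The private return per contributed unit (0.42) is below 1, so free-riding is indeed the best response regardless of what the others do.

12.18 tokens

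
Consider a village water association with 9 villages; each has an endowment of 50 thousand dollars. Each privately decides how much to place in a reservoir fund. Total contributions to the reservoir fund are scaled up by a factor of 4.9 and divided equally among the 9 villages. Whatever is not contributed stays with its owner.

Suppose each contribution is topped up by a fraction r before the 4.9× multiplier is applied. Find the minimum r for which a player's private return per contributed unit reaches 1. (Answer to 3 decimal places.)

With matching at rate r, one contributed unit becomes (1 + r) in the reservoir fund and returns 4.9 × (1 + r) / 9 to the contributor.
Setting this equal to 1: 1 + r = 9/4.9 = 1.8367.
So the minimum matching rate is r = 1.8367 − 1 = 0.837.

0.837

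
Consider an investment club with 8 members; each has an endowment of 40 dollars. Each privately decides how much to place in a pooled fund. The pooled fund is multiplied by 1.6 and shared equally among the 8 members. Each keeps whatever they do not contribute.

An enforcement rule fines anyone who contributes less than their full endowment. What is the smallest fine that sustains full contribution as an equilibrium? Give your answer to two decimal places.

32.00 dollars

Given the others contribute fully, the best deviation is to contribute 0 (any partial contribution still incurs the fine and gives up units whose private return 0.2000 is below 1).
Deviating from 40 to 0 saves 40 dollars but forfeits the deviator's share of the drop in the pooled fund: 1.6/8 × 40 = 8.00.
So the deviation gain is 40 − 8.00 = 32.00, and the fine must be at least 32.00 dollars to wipe it out.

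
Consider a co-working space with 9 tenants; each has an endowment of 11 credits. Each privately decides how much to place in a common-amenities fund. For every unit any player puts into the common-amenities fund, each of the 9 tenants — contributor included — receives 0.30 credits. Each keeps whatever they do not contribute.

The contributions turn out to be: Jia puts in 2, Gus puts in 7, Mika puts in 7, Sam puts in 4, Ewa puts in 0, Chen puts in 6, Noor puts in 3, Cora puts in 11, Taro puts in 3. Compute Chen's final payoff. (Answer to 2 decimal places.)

17.90 credits

Total contributed: 2 + 7 + 7 + 4 + 0 + 6 + 3 + 11 + 3 = 43.
Each receives 0.30 × 43 = 12.90 from the common-amenities fund.
Chen keeps 11 − 6 = 5, so Chen's payoff is 5 + 12.90 = 17.90.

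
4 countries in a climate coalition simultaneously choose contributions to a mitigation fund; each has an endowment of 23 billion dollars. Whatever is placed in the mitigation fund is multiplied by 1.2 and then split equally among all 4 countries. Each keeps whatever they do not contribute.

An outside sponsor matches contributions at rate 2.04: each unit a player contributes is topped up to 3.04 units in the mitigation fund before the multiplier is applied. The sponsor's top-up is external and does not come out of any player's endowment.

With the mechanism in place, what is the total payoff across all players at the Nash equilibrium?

Even with the mechanism, each unit contributed returns only 1.2 × 3.04 / 4 = 0.9120 per unit of net cost, so contributing nothing is still dominant.
At the Nash equilibrium no one contributes; group total payoff = 4 × 23 = 92.

92.00 billion dollars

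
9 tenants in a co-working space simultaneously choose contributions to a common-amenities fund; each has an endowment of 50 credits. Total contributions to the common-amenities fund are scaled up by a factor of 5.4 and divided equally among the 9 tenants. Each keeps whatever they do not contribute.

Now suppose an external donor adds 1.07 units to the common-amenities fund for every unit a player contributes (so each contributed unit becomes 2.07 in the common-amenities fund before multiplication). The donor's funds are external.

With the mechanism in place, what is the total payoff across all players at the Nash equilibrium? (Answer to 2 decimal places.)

Under the mechanism each unit contributed yields 5.4 × 2.07 / 9 = 1.2420 back to its contributor per unit of net cost, which exceeds 1, making full contribution the dominant choice for everyone.
So the Nash equilibrium is full contribution by all 9; the group earns 5.4 × 2.07 × 450 = 5030.10.

5030.10 credits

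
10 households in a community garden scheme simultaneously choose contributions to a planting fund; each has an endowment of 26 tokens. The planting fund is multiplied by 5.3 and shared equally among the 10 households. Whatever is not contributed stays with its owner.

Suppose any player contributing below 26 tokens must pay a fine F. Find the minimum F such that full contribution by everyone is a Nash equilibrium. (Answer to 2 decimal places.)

12.22 tokens

Given the others contribute fully, the best deviation is to contribute 0 (any partial contribution still incurs the fine and gives up units whose private return 0.5300 is below 1).
Deviating from 26 to 0 saves 26 tokens but forfeits the deviator's share of the drop in the planting fund: 5.3/10 × 26 = 13.78.
So the deviation gain is 26 − 13.78 = 12.22, and the fine must be at least 12.22 tokens to wipe it out.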